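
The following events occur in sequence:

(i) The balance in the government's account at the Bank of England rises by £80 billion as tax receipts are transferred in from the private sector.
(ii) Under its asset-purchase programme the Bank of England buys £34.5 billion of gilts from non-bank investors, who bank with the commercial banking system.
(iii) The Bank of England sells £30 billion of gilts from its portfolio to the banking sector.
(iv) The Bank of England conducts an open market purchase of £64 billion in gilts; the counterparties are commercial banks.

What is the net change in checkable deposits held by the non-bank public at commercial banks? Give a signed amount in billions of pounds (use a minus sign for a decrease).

-£45.5 billion

Government account inflow £80 billion: non-bank counterparties' bank balances fall → −£80B.
Asset purchase (from non-banks) £34.5 billion: non-bank counterparties' bank balances rise → +£34.5B.
OMO sale (to banks) £30 billion: the counterparty is a bank, so public deposits are unchanged → 0.
OMO purchase (from banks) £64 billion: the counterparty is a bank, so public deposits are unchanged → 0.
Net: −80 + 34.5 + 0 + 0 = -£45.5 billion.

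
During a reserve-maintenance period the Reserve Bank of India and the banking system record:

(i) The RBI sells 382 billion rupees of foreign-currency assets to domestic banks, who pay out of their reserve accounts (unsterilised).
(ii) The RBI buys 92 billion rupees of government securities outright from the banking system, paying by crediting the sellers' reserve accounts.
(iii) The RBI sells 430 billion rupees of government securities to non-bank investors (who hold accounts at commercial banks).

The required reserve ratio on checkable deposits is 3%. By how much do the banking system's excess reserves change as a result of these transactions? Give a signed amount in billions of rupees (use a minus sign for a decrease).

FX sale 382 billion rupees: reserves −382B, deposits 0.
OMO purchase (from banks) 92 billion rupees: reserves +92B, deposits 0.
Asset sale (to non-banks) 430 billion rupees: reserves −430B, deposits −430B.
Totals: Δreserves = −720B, Δdeposits = −430B.
Δrequired reserves = 3% × −430B = −12.9B.
Δexcess reserves = Δreserves − Δrequired = −720B − (−12.9B) = -707.1 billion.

-707.1 billion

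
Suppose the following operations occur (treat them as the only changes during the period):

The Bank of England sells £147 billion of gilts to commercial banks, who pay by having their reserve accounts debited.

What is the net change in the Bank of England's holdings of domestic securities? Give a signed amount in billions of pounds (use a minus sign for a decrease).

-£147 billion

Bank of England balance sheet:
  Assets:      Securities −£147B
  Liabilities: Bank reserves −£147B
So the change in the Bank of England's holdings of domestic securities is -£147 billion.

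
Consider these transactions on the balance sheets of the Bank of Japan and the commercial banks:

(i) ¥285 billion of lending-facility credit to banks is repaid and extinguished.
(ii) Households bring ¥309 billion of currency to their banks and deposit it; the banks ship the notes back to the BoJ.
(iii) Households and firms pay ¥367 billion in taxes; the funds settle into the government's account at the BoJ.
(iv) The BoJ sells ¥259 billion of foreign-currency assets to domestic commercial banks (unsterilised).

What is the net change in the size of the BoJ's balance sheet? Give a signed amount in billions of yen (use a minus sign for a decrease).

BoJ balance sheet:
  Assets:      Loans to banks −¥285B, Foreign assets −¥259B
  Liabilities: Bank reserves −¥602B, Currency in circulation −¥309B, Government deposits +¥367B
Commercial banking system:
  Assets:      Reserves at CB −¥602B, Foreign assets +¥259B
  Liabilities: Checkable deposits −¥58B, Borrowings from CB −¥285B
Change in total BoJ assets = -¥544 billion.

-¥544 billion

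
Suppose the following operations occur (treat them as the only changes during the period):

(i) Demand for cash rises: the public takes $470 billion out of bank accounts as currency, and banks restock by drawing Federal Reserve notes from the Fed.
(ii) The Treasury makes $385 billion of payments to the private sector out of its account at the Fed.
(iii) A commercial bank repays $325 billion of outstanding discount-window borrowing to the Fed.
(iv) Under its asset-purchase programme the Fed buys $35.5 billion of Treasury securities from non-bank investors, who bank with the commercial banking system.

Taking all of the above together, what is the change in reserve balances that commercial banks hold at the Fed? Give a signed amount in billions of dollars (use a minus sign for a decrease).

-$374.5 billion

Currency withdrawal $470 billion: banks swap reserves for currency → −$470B.
Government spending $385 billion: government payments flow into bank reserve accounts → +$385B.
Discount-window repayment $325 billion: repayment is debited from reserves → −$325B.
Asset purchase (from non-banks) $35.5 billion: the Fed pays by crediting reserve accounts → +$35.5B.
Net: −470 + 385 − 325 + 35.5 = -$374.5 billion.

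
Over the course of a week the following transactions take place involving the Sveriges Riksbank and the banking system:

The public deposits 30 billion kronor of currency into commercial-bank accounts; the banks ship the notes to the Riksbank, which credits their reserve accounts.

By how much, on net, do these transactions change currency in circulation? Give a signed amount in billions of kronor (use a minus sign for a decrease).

-30 billion

Currency deposit 30 billion kronor: notes return to the central bank → −30B.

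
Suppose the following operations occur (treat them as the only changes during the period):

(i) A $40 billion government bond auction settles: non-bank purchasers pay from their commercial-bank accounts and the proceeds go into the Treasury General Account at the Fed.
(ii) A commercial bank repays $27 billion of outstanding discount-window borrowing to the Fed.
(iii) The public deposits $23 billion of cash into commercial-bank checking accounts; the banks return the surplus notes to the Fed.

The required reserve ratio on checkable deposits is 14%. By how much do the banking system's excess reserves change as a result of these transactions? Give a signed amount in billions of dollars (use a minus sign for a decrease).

Government account inflow $40 billion: reserves −$40B, deposits −$40B.
Discount-window repayment $27 billion: reserves −$27B, deposits 0.
Currency deposit $23 billion: reserves +$23B, deposits +$23B.
Totals: Δreserves = −$44B, Δdeposits = −$17B.
Δrequired reserves = 14% × −$17B = −$2.38B.
Δexcess reserves = Δreserves − Δrequired = −$44B − (−$2.38B) = -$41.62 billion.

-$41.62 billion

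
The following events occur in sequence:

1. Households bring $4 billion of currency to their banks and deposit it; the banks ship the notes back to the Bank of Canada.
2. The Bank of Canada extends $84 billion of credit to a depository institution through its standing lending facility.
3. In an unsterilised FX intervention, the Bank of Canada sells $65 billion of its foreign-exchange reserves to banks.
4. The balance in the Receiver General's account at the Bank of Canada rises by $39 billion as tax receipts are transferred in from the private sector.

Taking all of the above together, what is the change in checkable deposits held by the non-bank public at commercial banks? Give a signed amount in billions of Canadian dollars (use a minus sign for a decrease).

Currency deposit $4 billion: non-bank counterparties' bank balances rise → +$4B.
Discount-window loan $84 billion: the counterparty is a bank, so public deposits are unchanged → 0.
FX sale $65 billion: the counterparty is a bank, so public deposits are unchanged → 0.
Government account inflow $39 billion: non-bank counterparties' bank balances fall → −$39B.
Net: 4 + 0 + 0 − 39 = -$35 billion.

-$35 billion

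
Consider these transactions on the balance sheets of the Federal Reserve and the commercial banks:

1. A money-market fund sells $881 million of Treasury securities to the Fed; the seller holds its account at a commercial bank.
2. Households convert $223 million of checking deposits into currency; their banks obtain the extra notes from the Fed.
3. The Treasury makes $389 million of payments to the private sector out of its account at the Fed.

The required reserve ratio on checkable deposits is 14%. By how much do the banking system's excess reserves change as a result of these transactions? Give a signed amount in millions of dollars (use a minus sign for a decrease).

Asset purchase (from non-banks) $881 million: reserves +$881M, deposits +$881M.
Currency withdrawal $223 million: reserves −$223M, deposits −$223M.
Government spending $389 million: reserves +$389M, deposits +$389M.
Totals: Δreserves = +$1047M, Δdeposits = +$1047M.
Δrequired reserves = 14% × +$1047M = +$146.58M.
Δexcess reserves = Δreserves − Δrequired = +$1047M − (+$146.58M) = +$900.42 million.

+$900.42 million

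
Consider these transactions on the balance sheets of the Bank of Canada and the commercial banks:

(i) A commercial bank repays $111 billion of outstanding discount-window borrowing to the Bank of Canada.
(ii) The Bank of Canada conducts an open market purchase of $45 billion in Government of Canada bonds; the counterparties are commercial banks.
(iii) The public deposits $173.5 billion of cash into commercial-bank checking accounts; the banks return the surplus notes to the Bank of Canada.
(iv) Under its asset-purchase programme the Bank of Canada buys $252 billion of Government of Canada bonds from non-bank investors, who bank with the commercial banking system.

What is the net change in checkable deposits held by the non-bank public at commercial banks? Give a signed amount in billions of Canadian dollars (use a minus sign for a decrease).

Bank of Canada balance sheet:
  Assets:      Securities +$297B, Loans to banks −$111B
  Liabilities: Bank reserves +$359.5B, Currency in circulation −$173.5B
Commercial banking system:
  Assets:      Reserves at CB +$359.5B, Securities −$45B
  Liabilities: Checkable deposits +$425.5B, Borrowings from CB −$111B
So the change in checkable deposits held by the non-bank public at commercial banks is +$425.5 billion.

+$425.5 billion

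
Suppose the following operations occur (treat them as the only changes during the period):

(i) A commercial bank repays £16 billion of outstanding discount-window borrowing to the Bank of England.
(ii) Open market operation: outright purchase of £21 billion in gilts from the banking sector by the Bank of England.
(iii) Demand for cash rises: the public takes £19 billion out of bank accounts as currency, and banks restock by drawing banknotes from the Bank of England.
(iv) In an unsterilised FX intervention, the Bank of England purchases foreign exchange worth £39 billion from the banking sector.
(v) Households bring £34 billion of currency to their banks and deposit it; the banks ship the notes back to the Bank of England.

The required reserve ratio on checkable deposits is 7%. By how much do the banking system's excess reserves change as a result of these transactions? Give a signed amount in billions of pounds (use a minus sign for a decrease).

Discount-window repayment £16 billion: reserves −£16B, deposits 0.
OMO purchase (from banks) £21 billion: reserves +£21B, deposits 0.
Currency withdrawal £19 billion: reserves −£19B, deposits −£19B.
FX purchase £39 billion: reserves +£39B, deposits 0.
Currency deposit £34 billion: reserves +£34B, deposits +£34B.
Totals: Δreserves = +£59B, Δdeposits = +£15B.
Δrequired reserves = 7% × +£15B = +£1.05B.
Δexcess reserves = Δreserves − Δrequired = +£59B − (+£1.05B) = +£57.95 billion.

+£57.95 billion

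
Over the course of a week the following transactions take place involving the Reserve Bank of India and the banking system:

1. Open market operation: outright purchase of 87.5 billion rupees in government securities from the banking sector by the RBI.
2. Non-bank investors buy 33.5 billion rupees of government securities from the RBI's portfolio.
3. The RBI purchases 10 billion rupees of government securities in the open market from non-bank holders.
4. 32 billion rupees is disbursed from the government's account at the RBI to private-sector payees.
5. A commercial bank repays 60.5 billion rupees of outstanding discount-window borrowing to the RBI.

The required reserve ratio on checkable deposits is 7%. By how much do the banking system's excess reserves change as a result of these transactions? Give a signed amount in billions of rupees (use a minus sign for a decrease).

+34.905 billion

OMO purchase (from banks) 87.5 billion rupees: reserves +87.5B, deposits 0.
Asset sale (to non-banks) 33.5 billion rupees: reserves −33.5B, deposits −33.5B.
Asset purchase (from non-banks) 10 billion rupees: reserves +10B, deposits +10B.
Government spending 32 billion rupees: reserves +32B, deposits +32B.
Discount-window repayment 60.5 billion rupees: reserves −60.5B, deposits 0.
Totals: Δreserves = +35.5B, Δdeposits = +8.5B.
Δrequired reserves = 7% × +8.5B = +0.595B.
Δexcess reserves = Δreserves − Δrequired = +35.5B − (+0.595B) = +34.905 billion.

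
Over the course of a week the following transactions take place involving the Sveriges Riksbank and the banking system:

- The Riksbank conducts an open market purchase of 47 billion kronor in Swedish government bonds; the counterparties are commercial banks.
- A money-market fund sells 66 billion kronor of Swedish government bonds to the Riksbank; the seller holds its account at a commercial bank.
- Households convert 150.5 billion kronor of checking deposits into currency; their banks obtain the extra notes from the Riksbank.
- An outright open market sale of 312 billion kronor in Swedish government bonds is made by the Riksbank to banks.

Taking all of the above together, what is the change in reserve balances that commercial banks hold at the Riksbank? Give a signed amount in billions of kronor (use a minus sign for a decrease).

-349.5 billion

OMO purchase (from banks) 47 billion kronor: the Riksbank pays by crediting reserve accounts → +47B.
Asset purchase (from non-banks) 66 billion kronor: the Riksbank pays by crediting reserve accounts → +66B.
Currency withdrawal 150.5 billion kronor: banks swap reserves for currency → −150.5B.
OMO sale (to banks) 312 billion kronor: the buying banks pay out of their reserve balances → −312B.
Net: 47 + 66 − 150.5 − 312 = -349.5 billion.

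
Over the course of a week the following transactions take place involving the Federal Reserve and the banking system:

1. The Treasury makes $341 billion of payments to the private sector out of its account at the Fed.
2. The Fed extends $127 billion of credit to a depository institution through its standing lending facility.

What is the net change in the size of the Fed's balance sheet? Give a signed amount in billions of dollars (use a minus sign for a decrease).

+$127 billion

Government spending $341 billion: only the composition of liabilities changes → 0.
Discount-window loan $127 billion: a Fed asset is acquired → +$127B.
Net: 0 + 127 = +$127 billion.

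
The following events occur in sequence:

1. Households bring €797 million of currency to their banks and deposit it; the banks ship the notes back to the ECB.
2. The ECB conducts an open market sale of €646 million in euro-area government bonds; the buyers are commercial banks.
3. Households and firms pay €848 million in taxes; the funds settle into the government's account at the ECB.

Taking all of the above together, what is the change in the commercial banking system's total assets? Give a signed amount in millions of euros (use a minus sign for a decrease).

-€51 million

ECB balance sheet:
  Assets:      Securities −€646M
  Liabilities: Bank reserves −€697M, Currency in circulation −€797M, Government deposits +€848M
Commercial banking system:
  Assets:      Reserves at CB −€697M, Securities +€646M
  Liabilities: Checkable deposits −€51M
Change in total bank assets = -€51 million.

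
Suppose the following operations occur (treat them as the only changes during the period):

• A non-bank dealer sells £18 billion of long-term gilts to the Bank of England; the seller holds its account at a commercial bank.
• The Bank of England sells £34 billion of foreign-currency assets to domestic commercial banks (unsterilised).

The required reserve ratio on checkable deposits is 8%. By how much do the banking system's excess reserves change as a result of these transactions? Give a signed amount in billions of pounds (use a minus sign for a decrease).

Asset purchase (from non-banks) £18 billion: reserves +£18B, deposits +£18B.
FX sale £34 billion: reserves −£34B, deposits 0.
Totals: Δreserves = −£16B, Δdeposits = +£18B.
Δrequired reserves = 8% × +£18B = +£1.44B.
Δexcess reserves = Δreserves − Δrequired = −£16B − (+£1.44B) = -£17.44 billion.

-£17.44 billion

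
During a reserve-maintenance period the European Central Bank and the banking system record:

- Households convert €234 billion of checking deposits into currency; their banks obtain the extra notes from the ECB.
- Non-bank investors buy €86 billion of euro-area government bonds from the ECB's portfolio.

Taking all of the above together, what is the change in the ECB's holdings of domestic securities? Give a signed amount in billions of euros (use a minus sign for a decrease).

-€86 billion

Currency withdrawal €234 billion: the ECB's securities portfolio is untouched → 0.
Asset sale (to non-banks) €86 billion: securities removed from the ECB's portfolio → −€86B.
Net: 0 − 86 = -€86 billion.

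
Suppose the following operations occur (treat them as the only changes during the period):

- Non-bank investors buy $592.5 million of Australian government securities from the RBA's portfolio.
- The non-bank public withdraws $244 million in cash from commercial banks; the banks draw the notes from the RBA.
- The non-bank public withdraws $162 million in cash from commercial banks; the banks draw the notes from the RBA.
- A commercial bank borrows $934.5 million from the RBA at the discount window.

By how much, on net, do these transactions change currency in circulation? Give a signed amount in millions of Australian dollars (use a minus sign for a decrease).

RBA balance sheet:
  Assets:      Securities −$592.5M, Loans to banks +$934.5M
  Liabilities: Bank reserves −$64M, Currency in circulation +$406M
Commercial banking system:
  Assets:      Reserves at CB −$64M
  Liabilities: Checkable deposits −$998.5M, Borrowings from CB +$934.5M
So the change in currency in circulation is +$406 million.

+$406 million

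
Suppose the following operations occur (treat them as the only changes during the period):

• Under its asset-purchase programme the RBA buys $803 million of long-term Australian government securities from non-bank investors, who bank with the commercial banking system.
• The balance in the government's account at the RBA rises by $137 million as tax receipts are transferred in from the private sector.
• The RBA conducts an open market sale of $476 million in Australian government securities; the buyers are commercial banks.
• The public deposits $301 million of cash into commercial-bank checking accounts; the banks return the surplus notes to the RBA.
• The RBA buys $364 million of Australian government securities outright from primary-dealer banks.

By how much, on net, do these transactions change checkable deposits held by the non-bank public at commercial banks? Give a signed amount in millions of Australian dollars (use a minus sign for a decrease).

+$967 million

Asset purchase (from non-banks) $803 million: non-bank counterparties' bank balances rise → +$803M.
Government account inflow $137 million: non-bank counterparties' bank balances fall → −$137M.
OMO sale (to banks) $476 million: the counterparty is a bank, so public deposits are unchanged → 0.
Currency deposit $301 million: non-bank counterparties' bank balances rise → +$301M.
OMO purchase (from banks) $364 million: the counterparty is a bank, so public deposits are unchanged → 0.
Net: 803 − 137 + 0 + 301 + 0 = +$967 million.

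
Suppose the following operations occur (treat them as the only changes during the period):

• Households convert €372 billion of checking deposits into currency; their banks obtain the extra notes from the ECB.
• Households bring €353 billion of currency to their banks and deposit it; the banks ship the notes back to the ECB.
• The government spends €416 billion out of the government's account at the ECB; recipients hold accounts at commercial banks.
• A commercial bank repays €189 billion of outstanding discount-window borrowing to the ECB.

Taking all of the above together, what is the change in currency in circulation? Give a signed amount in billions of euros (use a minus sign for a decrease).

+€19 billion

ECB balance sheet:
  Assets:      Loans to banks −€189B
  Liabilities: Bank reserves +€208B, Currency in circulation +€19B, Government deposits −€416B
So the change in currency in circulation is +€19 billion.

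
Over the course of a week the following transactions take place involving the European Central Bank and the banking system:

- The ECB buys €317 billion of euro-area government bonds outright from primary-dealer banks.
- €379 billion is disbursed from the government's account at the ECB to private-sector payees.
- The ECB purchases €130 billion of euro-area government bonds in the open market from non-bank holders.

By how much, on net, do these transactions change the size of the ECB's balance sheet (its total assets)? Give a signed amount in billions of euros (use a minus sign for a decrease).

ECB balance sheet:
  Assets:      Securities +€447B
  Liabilities: Bank reserves +€826B, Government deposits −€379B
Commercial banking system:
  Assets:      Reserves at CB +€826B, Securities −€317B
  Liabilities: Checkable deposits +€509B
Change in total ECB assets = +€447 billion.

+€447 billion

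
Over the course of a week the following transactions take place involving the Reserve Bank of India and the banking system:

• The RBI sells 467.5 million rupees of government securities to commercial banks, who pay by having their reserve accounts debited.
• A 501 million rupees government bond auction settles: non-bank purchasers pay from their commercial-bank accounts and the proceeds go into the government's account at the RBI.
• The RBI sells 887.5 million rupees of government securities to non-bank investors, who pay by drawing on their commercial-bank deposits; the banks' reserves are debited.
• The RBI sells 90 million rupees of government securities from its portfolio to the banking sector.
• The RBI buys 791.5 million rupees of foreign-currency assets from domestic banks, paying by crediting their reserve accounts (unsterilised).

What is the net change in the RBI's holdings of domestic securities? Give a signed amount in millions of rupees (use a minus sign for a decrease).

RBI balance sheet:
  Assets:      Securities −1445M, Foreign assets +791.5M
  Liabilities: Bank reserves −1154.5M, Government deposits +501M
Commercial banking system:
  Assets:      Reserves at CB −1154.5M, Securities +557.5M, Foreign assets −791.5M
  Liabilities: Checkable deposits −1388.5M
So the change in the RBI's holdings of domestic securities is -1445 million.

-1445 million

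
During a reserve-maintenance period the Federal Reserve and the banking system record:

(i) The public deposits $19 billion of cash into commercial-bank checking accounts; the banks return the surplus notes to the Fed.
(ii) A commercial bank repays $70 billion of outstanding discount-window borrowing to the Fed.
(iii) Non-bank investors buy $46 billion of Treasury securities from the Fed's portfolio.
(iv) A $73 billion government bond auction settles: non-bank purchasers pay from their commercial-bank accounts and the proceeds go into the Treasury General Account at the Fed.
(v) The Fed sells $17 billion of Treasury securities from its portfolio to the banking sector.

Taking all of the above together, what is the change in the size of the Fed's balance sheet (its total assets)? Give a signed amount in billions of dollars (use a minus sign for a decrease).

-$133 billion

Fed balance sheet:
  Assets:      Securities −$63B, Loans to banks −$70B
  Liabilities: Bank reserves −$187B, Currency in circulation −$19B, Government deposits +$73B
Change in total Fed assets = -$133 billion.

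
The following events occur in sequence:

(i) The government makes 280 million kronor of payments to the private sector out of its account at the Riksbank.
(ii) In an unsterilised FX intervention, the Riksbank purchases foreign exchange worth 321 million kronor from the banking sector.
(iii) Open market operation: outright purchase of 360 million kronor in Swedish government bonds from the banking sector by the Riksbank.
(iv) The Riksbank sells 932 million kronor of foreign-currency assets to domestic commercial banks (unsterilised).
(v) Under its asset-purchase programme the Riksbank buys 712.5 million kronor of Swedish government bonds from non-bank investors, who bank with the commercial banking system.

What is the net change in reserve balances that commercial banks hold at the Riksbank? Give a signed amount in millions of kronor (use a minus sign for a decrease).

+741.5 million

Government spending 280 million kronor: government payments flow into bank reserve accounts → +280M.
FX purchase 321 million kronor: the Riksbank pays by crediting reserve accounts → +321M.
OMO purchase (from banks) 360 million kronor: the Riksbank pays by crediting reserve accounts → +360M.
FX sale 932 million kronor: the buying banks pay out of their reserve balances → −932M.
Asset purchase (from non-banks) 712.5 million kronor: the Riksbank pays by crediting reserve accounts → +712.5M.
Net: 280 + 321 + 360 − 932 + 712.5 = +741.5 million.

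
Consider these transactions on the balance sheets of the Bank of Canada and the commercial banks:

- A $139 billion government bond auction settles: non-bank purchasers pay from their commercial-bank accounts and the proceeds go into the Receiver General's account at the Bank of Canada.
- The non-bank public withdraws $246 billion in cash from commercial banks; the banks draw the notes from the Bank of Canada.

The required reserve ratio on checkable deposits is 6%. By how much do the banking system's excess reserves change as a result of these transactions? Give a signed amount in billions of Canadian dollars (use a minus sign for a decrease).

Government account inflow $139 billion: reserves −$139B, deposits −$139B.
Currency withdrawal $246 billion: reserves −$246B, deposits −$246B.
Totals: Δreserves = −$385B, Δdeposits = −$385B.
Δrequired reserves = 6% × −$385B = −$23.1B.
Δexcess reserves = Δreserves − Δrequired = −$385B − (−$23.1B) = -$361.9 billion.

-$361.9 billion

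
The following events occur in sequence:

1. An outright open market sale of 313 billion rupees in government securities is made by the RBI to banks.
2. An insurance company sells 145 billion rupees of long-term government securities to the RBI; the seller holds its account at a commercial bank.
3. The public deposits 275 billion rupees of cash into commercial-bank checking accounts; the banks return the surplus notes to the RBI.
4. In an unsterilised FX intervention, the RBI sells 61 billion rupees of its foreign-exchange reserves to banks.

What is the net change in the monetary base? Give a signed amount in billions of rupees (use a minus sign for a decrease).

-229 billion

OMO sale (to banks) 313 billion rupees: RBI balance sheet contracts → −313B.
Asset purchase (from non-banks) 145 billion rupees: RBI balance sheet expands → +145B.
Currency deposit 275 billion rupees: just a shift between currency and reserves — both are base money → 0.
FX sale 61 billion rupees: RBI balance sheet contracts → −61B.
Net: −313 + 145 + 0 − 61 = -229 billion.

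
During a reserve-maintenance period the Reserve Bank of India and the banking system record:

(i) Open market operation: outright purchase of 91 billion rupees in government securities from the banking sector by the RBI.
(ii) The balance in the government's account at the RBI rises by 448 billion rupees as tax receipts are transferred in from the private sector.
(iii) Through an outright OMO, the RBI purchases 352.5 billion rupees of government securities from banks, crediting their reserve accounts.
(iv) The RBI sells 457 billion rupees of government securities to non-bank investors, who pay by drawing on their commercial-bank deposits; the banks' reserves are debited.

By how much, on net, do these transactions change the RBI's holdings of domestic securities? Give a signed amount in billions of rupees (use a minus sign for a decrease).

OMO purchase (from banks) 91 billion rupees: securities added to the RBI's portfolio → +91B.
Government account inflow 448 billion rupees: the RBI's securities portfolio is untouched → 0.
OMO purchase (from banks) 352.5 billion rupees: securities added to the RBI's portfolio → +352.5B.
Asset sale (to non-banks) 457 billion rupees: securities removed from the RBI's portfolio → −457B.
Net: 91 + 0 + 352.5 − 457 = -13.5 billion.

-13.5 billion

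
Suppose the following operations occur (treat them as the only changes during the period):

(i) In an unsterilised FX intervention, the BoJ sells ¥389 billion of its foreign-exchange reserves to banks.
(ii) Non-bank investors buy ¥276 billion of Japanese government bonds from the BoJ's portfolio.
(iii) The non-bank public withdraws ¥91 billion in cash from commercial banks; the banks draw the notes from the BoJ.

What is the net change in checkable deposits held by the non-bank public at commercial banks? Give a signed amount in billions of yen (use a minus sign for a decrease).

-¥367 billion

BoJ balance sheet:
  Assets:      Securities −¥276B, Foreign assets −¥389B
  Liabilities: Bank reserves −¥756B, Currency in circulation +¥91B
Commercial banking system:
  Assets:      Reserves at CB −¥756B, Foreign assets +¥389B
  Liabilities: Checkable deposits −¥367B
So the change in checkable deposits held by the non-bank public at commercial banks is -¥367 billion.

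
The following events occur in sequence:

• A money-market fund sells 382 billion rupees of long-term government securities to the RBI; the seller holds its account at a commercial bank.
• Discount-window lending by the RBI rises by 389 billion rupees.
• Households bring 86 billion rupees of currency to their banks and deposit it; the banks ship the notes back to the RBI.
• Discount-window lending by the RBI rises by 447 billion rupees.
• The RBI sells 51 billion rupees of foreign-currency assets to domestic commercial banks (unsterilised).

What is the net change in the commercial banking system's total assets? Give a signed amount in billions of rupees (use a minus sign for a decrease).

+1304 billion

Asset purchase (from non-banks) 382 billion rupees: bank balance sheets expand → +382B.
Discount-window loan 389 billion rupees: bank balance sheets expand → +389B.
Currency deposit 86 billion rupees: bank balance sheets expand → +86B.
Discount-window loan 447 billion rupees: bank balance sheets expand → +447B.
FX sale 51 billion rupees: just an asset swap on bank balance sheets → 0.
Net: 382 + 389 + 86 + 447 + 0 = +1304 billion.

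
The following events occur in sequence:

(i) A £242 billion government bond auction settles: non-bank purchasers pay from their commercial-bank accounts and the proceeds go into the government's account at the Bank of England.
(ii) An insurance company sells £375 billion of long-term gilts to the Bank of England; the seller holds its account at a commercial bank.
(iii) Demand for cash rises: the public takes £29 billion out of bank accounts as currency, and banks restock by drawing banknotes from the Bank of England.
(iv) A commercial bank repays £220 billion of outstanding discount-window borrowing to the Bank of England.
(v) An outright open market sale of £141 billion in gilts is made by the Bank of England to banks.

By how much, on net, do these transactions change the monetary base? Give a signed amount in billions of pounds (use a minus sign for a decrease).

-£228 billion

Government account inflow £242 billion: reserves shift to a non-base liability → −£242B.
Asset purchase (from non-banks) £375 billion: Bank of England balance sheet expands → +£375B.
Currency withdrawal £29 billion: just a shift between currency and reserves — both are base money → 0.
Discount-window repayment £220 billion: Bank of England balance sheet contracts → −£220B.
OMO sale (to banks) £141 billion: Bank of England balance sheet contracts → −£141B.
Net: −242 + 375 + 0 − 220 − 141 = -£228 billion.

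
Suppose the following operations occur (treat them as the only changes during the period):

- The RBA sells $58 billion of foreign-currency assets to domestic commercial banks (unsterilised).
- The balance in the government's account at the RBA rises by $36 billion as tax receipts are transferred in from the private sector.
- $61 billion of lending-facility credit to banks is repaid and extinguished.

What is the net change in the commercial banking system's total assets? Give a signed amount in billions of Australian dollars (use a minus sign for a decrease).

-$97 billion

FX sale $58 billion: just an asset swap on bank balance sheets → 0.
Government account inflow $36 billion: bank balance sheets shrink → −$36B.
Discount-window repayment $61 billion: bank balance sheets shrink → −$61B.
Net: 0 − 36 − 61 = -$97 billion.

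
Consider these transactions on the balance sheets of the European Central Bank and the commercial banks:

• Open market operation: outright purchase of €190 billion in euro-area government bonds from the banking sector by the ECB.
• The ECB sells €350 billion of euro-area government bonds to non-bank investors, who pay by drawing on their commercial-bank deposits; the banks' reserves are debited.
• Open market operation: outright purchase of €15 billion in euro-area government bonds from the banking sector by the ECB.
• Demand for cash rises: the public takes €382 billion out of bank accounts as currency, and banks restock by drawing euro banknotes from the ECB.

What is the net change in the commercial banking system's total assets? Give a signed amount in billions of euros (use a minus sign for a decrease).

-€732 billion

ECB balance sheet:
  Assets:      Securities −€145B
  Liabilities: Bank reserves −€527B, Currency in circulation +€382B
Commercial banking system:
  Assets:      Reserves at CB −€527B, Securities −€205B
  Liabilities: Checkable deposits −€732B
Change in total bank assets = -€732 billion.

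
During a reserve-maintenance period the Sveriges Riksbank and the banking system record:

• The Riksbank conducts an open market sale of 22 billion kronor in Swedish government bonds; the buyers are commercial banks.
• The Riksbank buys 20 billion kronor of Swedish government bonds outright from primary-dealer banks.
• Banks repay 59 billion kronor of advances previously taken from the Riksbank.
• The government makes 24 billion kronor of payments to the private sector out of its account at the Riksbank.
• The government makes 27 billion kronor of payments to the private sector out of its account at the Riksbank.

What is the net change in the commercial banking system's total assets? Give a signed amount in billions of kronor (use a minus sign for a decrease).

-8 billion

OMO sale (to banks) 22 billion kronor: just an asset swap on bank balance sheets → 0.
OMO purchase (from banks) 20 billion kronor: just an asset swap on bank balance sheets → 0.
Discount-window repayment 59 billion kronor: bank balance sheets shrink → −59B.
Government spending 24 billion kronor: bank balance sheets expand → +24B.
Government spending 27 billion kronor: bank balance sheets expand → +27B.
Net: 0 + 0 − 59 + 24 + 27 = -8 billion.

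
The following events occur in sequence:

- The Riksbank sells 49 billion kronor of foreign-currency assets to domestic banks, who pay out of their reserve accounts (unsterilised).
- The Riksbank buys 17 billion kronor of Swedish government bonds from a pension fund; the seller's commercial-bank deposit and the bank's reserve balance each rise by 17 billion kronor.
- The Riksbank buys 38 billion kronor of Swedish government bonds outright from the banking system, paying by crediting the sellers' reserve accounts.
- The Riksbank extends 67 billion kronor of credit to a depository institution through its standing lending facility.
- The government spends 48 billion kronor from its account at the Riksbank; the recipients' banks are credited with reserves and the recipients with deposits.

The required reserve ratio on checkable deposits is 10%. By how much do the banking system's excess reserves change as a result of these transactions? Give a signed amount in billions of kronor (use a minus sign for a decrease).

+114.5 billion

FX sale 49 billion kronor: reserves −49B, deposits 0.
Asset purchase (from non-banks) 17 billion kronor: reserves +17B, deposits +17B.
OMO purchase (from banks) 38 billion kronor: reserves +38B, deposits 0.
Discount-window loan 67 billion kronor: reserves +67B, deposits 0.
Government spending 48 billion kronor: reserves +48B, deposits +48B.
Totals: Δreserves = +121B, Δdeposits = +65B.
Δrequired reserves = 10% × +65B = +6.5B.
Δexcess reserves = Δreserves − Δrequired = +121B − (+6.5B) = +114.5 billion.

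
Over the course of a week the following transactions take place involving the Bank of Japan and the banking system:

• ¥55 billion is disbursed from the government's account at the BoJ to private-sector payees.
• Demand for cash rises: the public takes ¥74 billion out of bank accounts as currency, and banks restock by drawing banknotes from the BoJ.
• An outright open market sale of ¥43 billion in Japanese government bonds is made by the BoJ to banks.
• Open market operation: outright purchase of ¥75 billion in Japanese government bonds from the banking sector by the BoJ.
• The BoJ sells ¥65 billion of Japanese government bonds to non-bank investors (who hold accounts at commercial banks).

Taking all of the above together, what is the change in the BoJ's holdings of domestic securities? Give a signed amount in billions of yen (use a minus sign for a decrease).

Government spending ¥55 billion: the BoJ's securities portfolio is untouched → 0.
Currency withdrawal ¥74 billion: the BoJ's securities portfolio is untouched → 0.
OMO sale (to banks) ¥43 billion: securities removed from the BoJ's portfolio → −¥43B.
OMO purchase (from banks) ¥75 billion: securities added to the BoJ's portfolio → +¥75B.
Asset sale (to non-banks) ¥65 billion: securities removed from the BoJ's portfolio → −¥65B.
Net: 0 + 0 − 43 + 75 − 65 = -¥33 billion.

-¥33 billion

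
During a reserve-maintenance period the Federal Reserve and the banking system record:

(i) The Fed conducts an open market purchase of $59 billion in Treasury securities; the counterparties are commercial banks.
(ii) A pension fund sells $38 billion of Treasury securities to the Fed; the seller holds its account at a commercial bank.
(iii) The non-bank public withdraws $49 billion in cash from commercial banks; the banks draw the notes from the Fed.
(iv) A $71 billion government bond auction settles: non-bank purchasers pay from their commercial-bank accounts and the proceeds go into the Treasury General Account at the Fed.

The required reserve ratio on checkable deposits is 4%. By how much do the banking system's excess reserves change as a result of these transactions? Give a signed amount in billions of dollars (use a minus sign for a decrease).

OMO purchase (from banks) $59 billion: reserves +$59B, deposits 0.
Asset purchase (from non-banks) $38 billion: reserves +$38B, deposits +$38B.
Currency withdrawal $49 billion: reserves −$49B, deposits −$49B.
Government account inflow $71 billion: reserves −$71B, deposits −$71B.
Totals: Δreserves = −$23B, Δdeposits = −$82B.
Δrequired reserves = 4% × −$82B = −$3.28B.
Δexcess reserves = Δreserves − Δrequired = −$23B − (−$3.28B) = -$19.72 billion.

-$19.72 billion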